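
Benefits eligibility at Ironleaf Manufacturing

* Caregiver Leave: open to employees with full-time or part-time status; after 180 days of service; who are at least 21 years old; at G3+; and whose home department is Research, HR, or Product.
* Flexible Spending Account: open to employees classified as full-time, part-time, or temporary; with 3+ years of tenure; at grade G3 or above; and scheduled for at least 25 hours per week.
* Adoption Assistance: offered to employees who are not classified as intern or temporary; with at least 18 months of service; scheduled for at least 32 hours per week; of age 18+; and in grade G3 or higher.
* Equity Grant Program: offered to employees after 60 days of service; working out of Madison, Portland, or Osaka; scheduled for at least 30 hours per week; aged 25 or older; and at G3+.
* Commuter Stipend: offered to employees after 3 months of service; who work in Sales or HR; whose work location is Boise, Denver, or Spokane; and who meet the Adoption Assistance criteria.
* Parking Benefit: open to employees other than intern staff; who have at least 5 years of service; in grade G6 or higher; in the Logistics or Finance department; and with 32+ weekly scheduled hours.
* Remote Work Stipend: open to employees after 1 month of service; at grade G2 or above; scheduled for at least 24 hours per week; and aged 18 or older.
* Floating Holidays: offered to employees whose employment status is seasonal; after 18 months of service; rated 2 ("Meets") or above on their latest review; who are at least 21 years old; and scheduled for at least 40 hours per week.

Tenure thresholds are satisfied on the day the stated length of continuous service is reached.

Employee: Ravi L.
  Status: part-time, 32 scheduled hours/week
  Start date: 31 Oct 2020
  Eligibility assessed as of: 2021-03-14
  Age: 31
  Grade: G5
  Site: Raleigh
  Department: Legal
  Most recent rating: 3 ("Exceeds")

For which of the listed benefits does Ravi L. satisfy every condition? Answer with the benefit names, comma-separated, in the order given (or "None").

Remote Work Stipend

Service from 31 Oct 2020 to 2021-03-14: 134 days.
Caregiver Leave — status part-time ✓; service 134 days < 180 days ✗ → not eligible.
Flexible Spending Account — status part-time ✓; service 134 days < 3 years (≈1095 days) ✗ → not eligible.
Adoption Assistance — status part-time ✓ (not excluded); service 134 days < 18 months (≈540 days) ✗ → not eligible.
Equity Grant Program — service 134 days ≥ 60 days ✓; site Raleigh ✗ (not Madison, Portland, or Osaka) → not eligible.
Commuter Stipend — service 134 days ≥ 3 months (≈90 days) ✓; dept Legal ✗ → not eligible.
Parking Benefit — status part-time ✓ (not excluded); service 134 days < 5 years (≈1825 days) ✗ → not eligible.
Remote Work Stipend — service 134 days ≥ 1 month (≈30 days) ✓; grade G5 ≥ G2 ✓; 32 hrs/wk ≥ 24 ✓; age 31 ≥ 18 ✓ → eligible.
Floating Holidays — status part-time ✗ (requires seasonal) → not eligible.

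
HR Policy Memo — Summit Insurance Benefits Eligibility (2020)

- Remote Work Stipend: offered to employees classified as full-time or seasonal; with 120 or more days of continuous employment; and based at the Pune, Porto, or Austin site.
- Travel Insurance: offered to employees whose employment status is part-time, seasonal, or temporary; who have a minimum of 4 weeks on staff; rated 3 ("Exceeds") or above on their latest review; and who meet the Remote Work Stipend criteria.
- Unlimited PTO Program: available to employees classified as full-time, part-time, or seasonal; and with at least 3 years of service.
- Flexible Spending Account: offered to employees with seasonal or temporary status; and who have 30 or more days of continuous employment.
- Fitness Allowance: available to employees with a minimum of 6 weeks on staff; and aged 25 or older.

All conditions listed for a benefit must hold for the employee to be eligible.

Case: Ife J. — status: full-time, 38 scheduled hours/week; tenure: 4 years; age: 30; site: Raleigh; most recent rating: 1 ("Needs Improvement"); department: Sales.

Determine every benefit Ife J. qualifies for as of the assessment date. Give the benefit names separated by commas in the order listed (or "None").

Remote Work Stipend — status full-time ✓; service 4 years ≥ 120 days ✓; site Raleigh ✗ (not Pune, Porto, or Austin) → not eligible.
Travel Insurance — status full-time ✗ (requires part-time, seasonal, or temporary) → not eligible.
Unlimited PTO Program — status full-time ✓; service 4 years ≥ 3 years ✓ → eligible.
Flexible Spending Account — status full-time ✗ (requires seasonal or temporary) → not eligible.
Fitness Allowance — service 4 years ≥ 6 weeks (≈42 days) ✓; age 30 ≥ 25 ✓ → eligible.

Unlimited PTO Program, Fitness Allowance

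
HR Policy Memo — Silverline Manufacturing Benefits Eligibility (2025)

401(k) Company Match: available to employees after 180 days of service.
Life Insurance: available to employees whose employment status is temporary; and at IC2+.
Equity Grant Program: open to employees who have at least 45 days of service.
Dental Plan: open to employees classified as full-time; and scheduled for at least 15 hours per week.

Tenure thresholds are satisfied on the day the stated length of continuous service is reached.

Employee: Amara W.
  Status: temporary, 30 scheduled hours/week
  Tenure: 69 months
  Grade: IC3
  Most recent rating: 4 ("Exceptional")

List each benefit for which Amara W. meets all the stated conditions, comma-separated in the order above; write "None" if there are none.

401(k) Company Match, Life Insurance, Equity Grant Program

401(k) Company Match — service 69 months ≥ 180 days ✓ → eligible.
Life Insurance — status temporary ✓; grade IC3 ≥ IC2 ✓ → eligible.
Equity Grant Program — service 69 months ≥ 45 days ✓ → eligible.
Dental Plan — status temporary ✗ (requires full-time) → not eligible.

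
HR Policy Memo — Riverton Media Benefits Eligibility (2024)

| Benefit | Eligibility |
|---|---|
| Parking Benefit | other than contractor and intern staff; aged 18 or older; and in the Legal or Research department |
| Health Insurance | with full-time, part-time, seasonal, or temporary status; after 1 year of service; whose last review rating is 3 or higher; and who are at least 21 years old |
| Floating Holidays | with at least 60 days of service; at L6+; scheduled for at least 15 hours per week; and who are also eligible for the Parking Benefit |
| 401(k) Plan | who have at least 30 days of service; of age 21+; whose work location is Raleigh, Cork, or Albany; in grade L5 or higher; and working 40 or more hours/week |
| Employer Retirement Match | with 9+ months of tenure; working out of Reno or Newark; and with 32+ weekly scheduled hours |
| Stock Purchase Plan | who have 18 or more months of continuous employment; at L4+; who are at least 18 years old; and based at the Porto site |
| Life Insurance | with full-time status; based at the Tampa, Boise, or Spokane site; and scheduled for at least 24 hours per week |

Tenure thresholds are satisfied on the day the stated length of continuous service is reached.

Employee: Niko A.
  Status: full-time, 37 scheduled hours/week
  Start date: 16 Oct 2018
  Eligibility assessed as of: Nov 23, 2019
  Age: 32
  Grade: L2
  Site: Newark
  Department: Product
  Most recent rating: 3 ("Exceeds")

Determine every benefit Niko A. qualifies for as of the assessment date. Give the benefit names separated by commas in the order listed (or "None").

Health Insurance, Employer Retirement Match

Service from 16 Oct 2018 to Nov 23, 2019: 403 days.
Parking Benefit — status full-time ✓ (not excluded); age 32 ≥ 18 ✓; dept Product ✗ → not eligible.
Health Insurance — status full-time ✓; service 403 days ≥ 1 year (≈365 days) ✓; rating 3 ≥ 3 ✓; age 32 ≥ 21 ✓ → eligible.
Floating Holidays — service 403 days ≥ 60 days ✓; grade L2 < L6 ✗ → not eligible.
401(k) Plan — service 403 days ≥ 30 days ✓; age 32 ≥ 21 ✓; site Newark ✗ (not Raleigh, Cork, or Albany) → not eligible.
Employer Retirement Match — service 403 days ≥ 9 months (≈270 days) ✓; site Newark ✓; 37 hrs/wk ≥ 32 ✓ → eligible.
Stock Purchase Plan — service 403 days < 18 months (≈540 days) ✗ → not eligible.
Life Insurance — status full-time ✓; site Newark ✗ (not Tampa, Boise, or Spokane) → not eligible.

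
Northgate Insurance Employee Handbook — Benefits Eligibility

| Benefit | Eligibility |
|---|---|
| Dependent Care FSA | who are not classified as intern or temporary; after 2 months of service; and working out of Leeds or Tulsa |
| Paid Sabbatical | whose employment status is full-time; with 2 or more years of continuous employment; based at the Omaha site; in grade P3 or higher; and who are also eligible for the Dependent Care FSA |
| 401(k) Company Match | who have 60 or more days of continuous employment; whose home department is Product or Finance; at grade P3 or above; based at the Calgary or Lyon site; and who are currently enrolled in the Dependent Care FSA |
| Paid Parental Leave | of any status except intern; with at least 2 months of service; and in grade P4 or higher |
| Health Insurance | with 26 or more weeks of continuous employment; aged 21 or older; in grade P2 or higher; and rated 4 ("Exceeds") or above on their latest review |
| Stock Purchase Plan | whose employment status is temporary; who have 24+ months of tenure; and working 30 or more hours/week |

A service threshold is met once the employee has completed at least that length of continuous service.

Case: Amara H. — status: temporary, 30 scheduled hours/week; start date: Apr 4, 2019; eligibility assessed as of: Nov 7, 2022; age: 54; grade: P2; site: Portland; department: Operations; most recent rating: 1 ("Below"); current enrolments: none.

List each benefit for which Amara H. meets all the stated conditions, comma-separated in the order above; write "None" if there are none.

Stock Purchase Plan

Service from Apr 4, 2019 to Nov 7, 2022: 1313 days.
Dependent Care FSA — status temporary ✗ (excluded) → not eligible.
Paid Sabbatical — status temporary ✗ (requires full-time) → not eligible.
401(k) Company Match — service 1313 days ≥ 60 days ✓; dept Operations ✗ → not eligible.
Paid Parental Leave — status temporary ✓ (not excluded); service 1313 days ≥ 2 months (≈60 days) ✓; grade P2 < P4 ✗ → not eligible.
Health Insurance — service 1313 days ≥ 26 weeks (≈182 days) ✓; age 54 ≥ 21 ✓; grade P2 ≥ P2 ✓; rating 1 < 4 ✗ → not eligible.
Stock Purchase Plan — status temporary ✓; service 1313 days ≥ 24 months (≈720 days) ✓; 30 hrs/wk ≥ 30 ✓ → eligible.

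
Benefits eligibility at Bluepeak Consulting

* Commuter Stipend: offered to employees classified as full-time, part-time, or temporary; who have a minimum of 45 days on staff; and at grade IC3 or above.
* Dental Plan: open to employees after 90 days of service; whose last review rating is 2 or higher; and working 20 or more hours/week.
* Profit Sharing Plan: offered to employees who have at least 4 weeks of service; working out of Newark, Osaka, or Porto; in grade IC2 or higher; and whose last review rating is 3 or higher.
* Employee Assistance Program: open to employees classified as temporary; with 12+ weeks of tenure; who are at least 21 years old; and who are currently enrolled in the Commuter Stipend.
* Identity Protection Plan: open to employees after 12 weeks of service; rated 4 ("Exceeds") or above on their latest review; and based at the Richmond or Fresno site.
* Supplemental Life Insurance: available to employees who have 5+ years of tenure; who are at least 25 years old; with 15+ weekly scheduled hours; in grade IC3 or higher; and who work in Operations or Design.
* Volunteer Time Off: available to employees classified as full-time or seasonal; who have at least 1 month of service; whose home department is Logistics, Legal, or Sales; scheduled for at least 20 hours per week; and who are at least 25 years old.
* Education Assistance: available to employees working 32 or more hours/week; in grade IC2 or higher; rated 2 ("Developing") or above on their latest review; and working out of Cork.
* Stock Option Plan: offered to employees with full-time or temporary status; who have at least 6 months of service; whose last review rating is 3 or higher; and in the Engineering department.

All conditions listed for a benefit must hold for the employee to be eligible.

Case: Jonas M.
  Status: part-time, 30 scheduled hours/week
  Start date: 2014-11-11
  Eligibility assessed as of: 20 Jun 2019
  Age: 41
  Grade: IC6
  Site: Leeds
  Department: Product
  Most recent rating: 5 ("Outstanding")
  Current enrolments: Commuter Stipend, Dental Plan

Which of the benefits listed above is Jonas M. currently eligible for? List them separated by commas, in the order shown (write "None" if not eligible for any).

Commuter Stipend, Dental Plan

Service from 2014-11-11 to 20 Jun 2019: 1682 days.
Commuter Stipend — status part-time ✓; service 1682 days ≥ 45 days ✓; grade IC6 ≥ IC3 ✓ → eligible.
Dental Plan — service 1682 days ≥ 90 days ✓; rating 5 ≥ 2 ✓; 30 hrs/wk ≥ 20 ✓ → eligible.
Profit Sharing Plan — service 1682 days ≥ 4 weeks (≈28 days) ✓; site Leeds ✗ (not Newark, Osaka, or Porto) → not eligible.
Employee Assistance Program — status part-time ✗ (requires temporary) → not eligible.
Identity Protection Plan — service 1682 days ≥ 12 weeks (≈84 days) ✓; rating 5 ≥ 4 ✓; site Leeds ✗ (not Richmond or Fresno) → not eligible.
Supplemental Life Insurance — service 1682 days < 5 years (≈1825 days) ✗ → not eligible.
Volunteer Time Off — status part-time ✗ (requires full-time or seasonal) → not eligible.
Education Assistance — 30 hrs/wk < 32 ✗ → not eligible.
Stock Option Plan — status part-time ✗ (requires full-time or temporary) → not eligible.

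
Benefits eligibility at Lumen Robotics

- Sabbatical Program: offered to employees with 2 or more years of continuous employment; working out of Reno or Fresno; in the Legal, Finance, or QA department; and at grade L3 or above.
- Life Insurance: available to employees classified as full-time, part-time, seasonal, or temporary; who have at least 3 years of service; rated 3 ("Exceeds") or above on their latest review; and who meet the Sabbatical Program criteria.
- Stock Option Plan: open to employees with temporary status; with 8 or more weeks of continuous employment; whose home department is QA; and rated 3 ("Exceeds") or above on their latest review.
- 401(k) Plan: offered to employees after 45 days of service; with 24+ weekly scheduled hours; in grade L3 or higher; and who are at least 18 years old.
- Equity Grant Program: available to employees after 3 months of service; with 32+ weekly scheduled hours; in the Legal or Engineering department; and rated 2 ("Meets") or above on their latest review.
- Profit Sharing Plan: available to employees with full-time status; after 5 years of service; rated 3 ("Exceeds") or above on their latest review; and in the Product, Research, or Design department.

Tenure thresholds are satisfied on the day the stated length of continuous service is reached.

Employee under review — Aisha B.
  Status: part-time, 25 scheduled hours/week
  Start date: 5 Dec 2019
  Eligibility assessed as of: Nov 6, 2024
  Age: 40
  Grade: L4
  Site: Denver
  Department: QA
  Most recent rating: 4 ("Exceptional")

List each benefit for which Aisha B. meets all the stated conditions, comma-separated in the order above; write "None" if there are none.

Service from 5 Dec 2019 to Nov 6, 2024: 1798 days.
Sabbatical Program — service 1798 days ≥ 2 years (≈730 days) ✓; site Denver ✗ (not Reno or Fresno) → not eligible.
Life Insurance — status part-time ✓; service 1798 days ≥ 3 years (≈1095 days) ✓; rating 4 ≥ 3 ✓; not eligible for Sabbatical Program ✗ → not eligible.
Stock Option Plan — status part-time ✗ (requires temporary) → not eligible.
401(k) Plan — service 1798 days ≥ 45 days ✓; 25 hrs/wk ≥ 24 ✓; grade L4 ≥ L3 ✓; age 40 ≥ 18 ✓ → eligible.
Equity Grant Program — service 1798 days ≥ 3 months (≈90 days) ✓; 25 hrs/wk < 32 ✗ → not eligible.
Profit Sharing Plan — status part-time ✗ (requires full-time) → not eligible.

401(k) Plan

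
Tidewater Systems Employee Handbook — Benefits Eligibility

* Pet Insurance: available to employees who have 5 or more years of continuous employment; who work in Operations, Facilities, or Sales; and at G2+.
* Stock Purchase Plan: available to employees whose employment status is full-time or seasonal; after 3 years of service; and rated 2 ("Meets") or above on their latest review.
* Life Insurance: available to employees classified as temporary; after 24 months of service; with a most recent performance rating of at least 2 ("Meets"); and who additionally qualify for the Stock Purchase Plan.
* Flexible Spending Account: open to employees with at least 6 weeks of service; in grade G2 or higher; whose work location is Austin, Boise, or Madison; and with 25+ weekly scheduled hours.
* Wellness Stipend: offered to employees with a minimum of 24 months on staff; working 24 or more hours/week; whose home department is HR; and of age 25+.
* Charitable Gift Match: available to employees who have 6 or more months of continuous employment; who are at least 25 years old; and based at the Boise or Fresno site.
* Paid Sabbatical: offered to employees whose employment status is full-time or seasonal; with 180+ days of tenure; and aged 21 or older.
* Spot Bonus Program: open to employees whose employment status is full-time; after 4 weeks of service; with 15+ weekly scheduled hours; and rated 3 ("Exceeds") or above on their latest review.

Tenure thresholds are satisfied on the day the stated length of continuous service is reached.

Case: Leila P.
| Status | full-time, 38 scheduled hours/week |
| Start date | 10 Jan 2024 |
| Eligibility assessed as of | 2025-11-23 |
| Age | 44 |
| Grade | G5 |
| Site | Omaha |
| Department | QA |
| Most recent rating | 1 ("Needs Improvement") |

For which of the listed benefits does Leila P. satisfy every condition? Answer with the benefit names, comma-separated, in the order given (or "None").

Service from 10 Jan 2024 to 2025-11-23: 683 days.
Pet Insurance — service 683 days < 5 years (≈1825 days) ✗ → not eligible.
Stock Purchase Plan — status full-time ✓; service 683 days < 3 years (≈1095 days) ✗ → not eligible.
Life Insurance — status full-time ✗ (requires temporary) → not eligible.
Flexible Spending Account — service 683 days ≥ 6 weeks (≈42 days) ✓; grade G5 ≥ G2 ✓; site Omaha ✗ (not Austin, Boise, or Madison) → not eligible.
Wellness Stipend — service 683 days < 24 months (≈720 days) ✗ → not eligible.
Charitable Gift Match — service 683 days ≥ 6 months (≈180 days) ✓; age 44 ≥ 25 ✓; site Omaha ✗ (not Boise or Fresno) → not eligible.
Paid Sabbatical — status full-time ✓; service 683 days ≥ 180 days ✓; age 44 ≥ 21 ✓ → eligible.
Spot Bonus Program — status full-time ✓; service 683 days ≥ 4 weeks (≈28 days) ✓; 38 hrs/wk ≥ 15 ✓; rating 1 < 3 ✗ → not eligible.

Paid Sabbatical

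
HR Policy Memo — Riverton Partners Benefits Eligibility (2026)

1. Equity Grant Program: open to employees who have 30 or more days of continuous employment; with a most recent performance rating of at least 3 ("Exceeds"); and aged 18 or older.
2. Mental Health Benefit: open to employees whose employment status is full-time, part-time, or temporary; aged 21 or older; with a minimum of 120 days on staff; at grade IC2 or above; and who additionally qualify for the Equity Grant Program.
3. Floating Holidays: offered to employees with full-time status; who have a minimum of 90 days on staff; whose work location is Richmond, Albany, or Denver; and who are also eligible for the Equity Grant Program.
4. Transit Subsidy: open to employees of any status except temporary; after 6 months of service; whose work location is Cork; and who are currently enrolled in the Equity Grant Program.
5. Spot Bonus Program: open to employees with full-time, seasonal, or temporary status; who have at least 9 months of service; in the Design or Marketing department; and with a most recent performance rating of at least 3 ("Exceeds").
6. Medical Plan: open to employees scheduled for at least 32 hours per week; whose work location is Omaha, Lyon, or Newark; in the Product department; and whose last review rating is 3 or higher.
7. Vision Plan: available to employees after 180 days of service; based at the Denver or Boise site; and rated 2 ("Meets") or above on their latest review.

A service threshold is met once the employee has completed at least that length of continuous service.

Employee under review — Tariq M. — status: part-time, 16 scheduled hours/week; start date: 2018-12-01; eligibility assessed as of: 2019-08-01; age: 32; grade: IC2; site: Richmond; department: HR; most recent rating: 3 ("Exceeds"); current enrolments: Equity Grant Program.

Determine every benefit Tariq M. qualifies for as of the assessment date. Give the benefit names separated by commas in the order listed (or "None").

Service from 2018-12-01 to 2019-08-01: 243 days.
Equity Grant Program — service 243 days ≥ 30 days ✓; rating 3 ≥ 3 ✓; age 32 ≥ 18 ✓ → eligible.
Mental Health Benefit — status part-time ✓; age 32 ≥ 21 ✓; service 243 days ≥ 120 days ✓; grade IC2 ≥ IC2 ✓; eligible for Equity Grant Program ✓ → eligible.
Floating Holidays — status part-time ✗ (requires full-time) → not eligible.
Transit Subsidy — status part-time ✓ (not excluded); service 243 days ≥ 6 months (≈180 days) ✓; site Richmond ✗ (not Cork) → not eligible.
Spot Bonus Program — status part-time ✗ (requires full-time, seasonal, or temporary) → not eligible.
Medical Plan — 16 hrs/wk < 32 ✗ → not eligible.
Vision Plan — service 243 days ≥ 180 days ✓; site Richmond ✗ (not Denver or Boise) → not eligible.

Equity Grant Program, Mental Health Benefit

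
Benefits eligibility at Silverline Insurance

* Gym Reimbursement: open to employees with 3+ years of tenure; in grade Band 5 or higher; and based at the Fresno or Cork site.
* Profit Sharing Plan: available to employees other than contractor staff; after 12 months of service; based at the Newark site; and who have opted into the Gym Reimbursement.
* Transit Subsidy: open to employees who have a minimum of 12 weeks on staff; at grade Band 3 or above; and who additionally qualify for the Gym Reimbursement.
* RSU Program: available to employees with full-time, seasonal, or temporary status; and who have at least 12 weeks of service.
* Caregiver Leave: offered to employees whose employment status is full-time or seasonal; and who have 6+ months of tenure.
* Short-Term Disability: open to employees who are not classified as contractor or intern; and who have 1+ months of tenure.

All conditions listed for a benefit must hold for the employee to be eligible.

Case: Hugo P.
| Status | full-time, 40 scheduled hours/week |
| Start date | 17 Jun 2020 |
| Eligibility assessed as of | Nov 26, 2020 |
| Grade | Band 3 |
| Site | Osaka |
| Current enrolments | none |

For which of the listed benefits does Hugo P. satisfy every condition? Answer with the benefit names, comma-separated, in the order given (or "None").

Service from 17 Jun 2020 to Nov 26, 2020: 162 days.
Gym Reimbursement — service 162 days < 3 years (≈1095 days) ✗ → not eligible.
Profit Sharing Plan — status full-time ✓ (not excluded); service 162 days < 12 months (≈360 days) ✗ → not eligible.
Transit Subsidy — service 162 days ≥ 12 weeks (≈84 days) ✓; grade Band 3 ≥ Band 3 ✓; not eligible for Gym Reimbursement ✗ → not eligible.
RSU Program — status full-time ✓; service 162 days ≥ 12 weeks (≈84 days) ✓ → eligible.
Caregiver Leave — status full-time ✓; service 162 days < 6 months (≈180 days) ✗ → not eligible.
Short-Term Disability — status full-time ✓ (not excluded); service 162 days ≥ 1 month (≈30 days) ✓ → eligible.

RSU Program, Short-Term Disability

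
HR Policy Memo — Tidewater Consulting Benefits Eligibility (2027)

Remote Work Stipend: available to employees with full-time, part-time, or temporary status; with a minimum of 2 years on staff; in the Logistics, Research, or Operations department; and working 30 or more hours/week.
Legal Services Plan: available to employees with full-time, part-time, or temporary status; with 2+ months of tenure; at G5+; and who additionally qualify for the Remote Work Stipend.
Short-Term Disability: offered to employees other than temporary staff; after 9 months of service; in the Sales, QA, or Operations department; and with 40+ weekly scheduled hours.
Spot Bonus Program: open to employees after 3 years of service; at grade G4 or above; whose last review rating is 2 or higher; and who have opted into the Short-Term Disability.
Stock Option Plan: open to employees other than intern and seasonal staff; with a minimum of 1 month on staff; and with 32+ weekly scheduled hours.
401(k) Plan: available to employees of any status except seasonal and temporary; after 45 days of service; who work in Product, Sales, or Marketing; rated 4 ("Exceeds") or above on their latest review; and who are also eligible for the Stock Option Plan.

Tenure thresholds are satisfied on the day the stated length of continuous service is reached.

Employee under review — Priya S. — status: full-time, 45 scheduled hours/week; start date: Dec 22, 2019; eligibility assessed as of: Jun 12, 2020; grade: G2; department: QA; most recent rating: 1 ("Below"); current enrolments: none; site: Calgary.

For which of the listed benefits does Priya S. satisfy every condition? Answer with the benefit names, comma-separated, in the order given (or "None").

Service from Dec 22, 2019 to Jun 12, 2020: 173 days.
Remote Work Stipend — status full-time ✓; service 173 days < 2 years (≈730 days) ✗ → not eligible.
Legal Services Plan — status full-time ✓; service 173 days ≥ 2 months (≈60 days) ✓; grade G2 < G5 ✗ → not eligible.
Short-Term Disability — status full-time ✓ (not excluded); service 173 days < 9 months (≈270 days) ✗ → not eligible.
Spot Bonus Program — service 173 days < 3 years (≈1095 days) ✗ → not eligible.
Stock Option Plan — status full-time ✓ (not excluded); service 173 days ≥ 1 month (≈30 days) ✓; 45 hrs/wk ≥ 32 ✓ → eligible.
401(k) Plan — status full-time ✓ (not excluded); service 173 days ≥ 45 days ✓; dept QA ✗ → not eligible.

Stock Option Plan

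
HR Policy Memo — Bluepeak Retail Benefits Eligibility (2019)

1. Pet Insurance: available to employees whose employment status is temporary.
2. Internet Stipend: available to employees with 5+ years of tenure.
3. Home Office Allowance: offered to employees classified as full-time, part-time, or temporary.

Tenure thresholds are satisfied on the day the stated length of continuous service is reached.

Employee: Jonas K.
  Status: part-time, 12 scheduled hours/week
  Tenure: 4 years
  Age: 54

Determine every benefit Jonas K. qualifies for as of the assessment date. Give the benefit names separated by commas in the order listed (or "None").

Home Office Allowance

Pet Insurance — status part-time ✗ (requires temporary) → not eligible.
Internet Stipend — service 4 years < 5 years ✗ → not eligible.
Home Office Allowance — status part-time ✓ → eligible.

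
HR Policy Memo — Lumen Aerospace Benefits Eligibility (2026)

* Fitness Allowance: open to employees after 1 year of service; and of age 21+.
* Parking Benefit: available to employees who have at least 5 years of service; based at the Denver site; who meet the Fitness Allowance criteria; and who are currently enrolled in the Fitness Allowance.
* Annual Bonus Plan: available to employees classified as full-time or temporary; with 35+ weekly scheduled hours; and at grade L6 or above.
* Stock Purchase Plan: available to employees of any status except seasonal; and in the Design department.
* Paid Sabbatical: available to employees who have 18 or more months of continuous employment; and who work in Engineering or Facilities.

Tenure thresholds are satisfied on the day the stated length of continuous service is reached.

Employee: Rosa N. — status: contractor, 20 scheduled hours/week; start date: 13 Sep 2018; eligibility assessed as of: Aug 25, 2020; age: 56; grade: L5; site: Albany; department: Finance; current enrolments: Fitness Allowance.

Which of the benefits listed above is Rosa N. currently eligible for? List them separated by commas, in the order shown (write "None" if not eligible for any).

Fitness Allowance

Service from 13 Sep 2018 to Aug 25, 2020: 712 days.
Fitness Allowance — service 712 days ≥ 1 year (≈365 days) ✓; age 56 ≥ 21 ✓ → eligible.
Parking Benefit — service 712 days < 5 years (≈1825 days) ✗ → not eligible.
Annual Bonus Plan — status contractor ✗ (requires full-time or temporary) → not eligible.
Stock Purchase Plan — status contractor ✓ (not excluded); dept Finance ✗ → not eligible.
Paid Sabbatical — service 712 days ≥ 18 months (≈540 days) ✓; dept Finance ✗ → not eligible.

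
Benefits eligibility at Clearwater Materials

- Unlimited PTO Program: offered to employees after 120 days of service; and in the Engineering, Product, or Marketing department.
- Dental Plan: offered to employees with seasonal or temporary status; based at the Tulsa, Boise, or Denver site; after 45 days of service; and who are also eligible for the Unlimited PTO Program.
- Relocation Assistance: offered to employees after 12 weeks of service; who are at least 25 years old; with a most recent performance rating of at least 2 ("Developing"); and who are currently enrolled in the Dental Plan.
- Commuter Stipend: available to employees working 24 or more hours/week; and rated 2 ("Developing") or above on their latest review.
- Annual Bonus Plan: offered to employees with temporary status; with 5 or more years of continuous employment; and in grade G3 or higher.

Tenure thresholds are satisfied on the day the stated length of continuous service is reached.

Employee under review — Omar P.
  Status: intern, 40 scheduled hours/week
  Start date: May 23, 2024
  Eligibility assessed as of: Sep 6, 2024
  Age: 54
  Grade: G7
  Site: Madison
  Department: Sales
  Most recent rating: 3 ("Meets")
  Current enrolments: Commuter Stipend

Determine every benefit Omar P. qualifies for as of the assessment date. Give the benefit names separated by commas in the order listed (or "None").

Service from May 23, 2024 to Sep 6, 2024: 106 days.
Unlimited PTO Program — service 106 days < 120 days ✗ → not eligible.
Dental Plan — status intern ✗ (requires seasonal or temporary) → not eligible.
Relocation Assistance — service 106 days ≥ 12 weeks (≈84 days) ✓; age 54 ≥ 25 ✓; rating 3 ≥ 2 ✓; not enrolled in Dental Plan ✗ → not eligible.
Commuter Stipend — 40 hrs/wk ≥ 24 ✓; rating 3 ≥ 2 ✓ → eligible.
Annual Bonus Plan — status intern ✗ (requires temporary) → not eligible.

Commuter Stipend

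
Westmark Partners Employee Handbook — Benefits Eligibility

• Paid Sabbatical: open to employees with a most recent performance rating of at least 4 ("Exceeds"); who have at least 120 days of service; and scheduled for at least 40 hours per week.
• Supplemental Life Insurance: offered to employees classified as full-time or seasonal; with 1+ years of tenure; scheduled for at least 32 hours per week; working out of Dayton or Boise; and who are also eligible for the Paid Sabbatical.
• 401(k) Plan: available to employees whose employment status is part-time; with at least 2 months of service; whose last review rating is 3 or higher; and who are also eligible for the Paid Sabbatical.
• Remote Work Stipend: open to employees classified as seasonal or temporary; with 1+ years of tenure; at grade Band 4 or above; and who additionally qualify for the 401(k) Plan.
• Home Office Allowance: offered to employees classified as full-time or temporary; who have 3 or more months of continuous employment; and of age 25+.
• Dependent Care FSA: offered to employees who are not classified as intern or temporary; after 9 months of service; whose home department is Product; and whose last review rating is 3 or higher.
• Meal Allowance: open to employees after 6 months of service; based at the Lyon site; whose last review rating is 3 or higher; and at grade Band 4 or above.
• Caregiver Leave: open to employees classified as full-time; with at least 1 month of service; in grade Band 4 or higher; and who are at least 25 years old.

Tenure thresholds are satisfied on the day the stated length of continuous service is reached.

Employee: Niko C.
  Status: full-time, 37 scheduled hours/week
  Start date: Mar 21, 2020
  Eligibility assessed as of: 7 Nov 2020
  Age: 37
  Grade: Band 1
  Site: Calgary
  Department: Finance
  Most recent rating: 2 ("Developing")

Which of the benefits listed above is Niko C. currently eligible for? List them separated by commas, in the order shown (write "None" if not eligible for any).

Service from Mar 21, 2020 to 7 Nov 2020: 231 days.
Paid Sabbatical — rating 2 < 4 ✗ → not eligible.
Supplemental Life Insurance — status full-time ✓; service 231 days < 1 year (≈365 days) ✗ → not eligible.
401(k) Plan — status full-time ✗ (requires part-time) → not eligible.
Remote Work Stipend — status full-time ✗ (requires seasonal or temporary) → not eligible.
Home Office Allowance — status full-time ✓; service 231 days ≥ 3 months (≈90 days) ✓; age 37 ≥ 25 ✓ → eligible.
Dependent Care FSA — status full-time ✓ (not excluded); service 231 days < 9 months (≈270 days) ✗ → not eligible.
Meal Allowance — service 231 days ≥ 6 months (≈180 days) ✓; site Calgary ✗ (not Lyon) → not eligible.
Caregiver Leave — status full-time ✓; service 231 days ≥ 1 month (≈30 days) ✓; grade Band 1 < Band 4 ✗ → not eligible.

Home Office Allowance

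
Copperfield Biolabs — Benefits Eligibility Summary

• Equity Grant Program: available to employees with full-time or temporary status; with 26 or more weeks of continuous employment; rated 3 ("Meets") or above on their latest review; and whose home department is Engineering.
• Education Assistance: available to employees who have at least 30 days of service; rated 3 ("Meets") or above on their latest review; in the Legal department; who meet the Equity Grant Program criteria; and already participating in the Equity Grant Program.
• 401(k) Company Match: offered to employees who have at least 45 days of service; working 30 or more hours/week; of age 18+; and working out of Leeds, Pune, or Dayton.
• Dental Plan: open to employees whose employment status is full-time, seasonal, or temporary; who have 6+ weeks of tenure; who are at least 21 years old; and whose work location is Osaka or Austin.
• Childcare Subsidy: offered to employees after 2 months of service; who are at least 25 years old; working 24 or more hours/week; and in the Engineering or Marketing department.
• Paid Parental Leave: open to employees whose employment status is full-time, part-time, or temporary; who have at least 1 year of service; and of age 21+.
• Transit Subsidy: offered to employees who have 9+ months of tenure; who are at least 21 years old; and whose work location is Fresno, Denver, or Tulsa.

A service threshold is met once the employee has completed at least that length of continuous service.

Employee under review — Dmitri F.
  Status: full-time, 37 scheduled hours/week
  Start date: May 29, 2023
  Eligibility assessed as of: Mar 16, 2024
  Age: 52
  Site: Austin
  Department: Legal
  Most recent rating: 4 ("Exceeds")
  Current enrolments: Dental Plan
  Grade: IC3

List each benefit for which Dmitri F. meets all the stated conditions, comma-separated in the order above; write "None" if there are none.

Service from May 29, 2023 to Mar 16, 2024: 292 days.
Equity Grant Program — status full-time ✓; service 292 days ≥ 26 weeks (≈182 days) ✓; rating 4 ≥ 3 ✓; dept Legal ✗ → not eligible.
Education Assistance — service 292 days ≥ 30 days ✓; rating 4 ≥ 3 ✓; dept Legal ✓; not eligible for Equity Grant Program ✗ → not eligible.
401(k) Company Match — service 292 days ≥ 45 days ✓; 37 hrs/wk ≥ 30 ✓; age 52 ≥ 18 ✓; site Austin ✗ (not Leeds, Pune, or Dayton) → not eligible.
Dental Plan — status full-time ✓; service 292 days ≥ 6 weeks (≈42 days) ✓; age 52 ≥ 21 ✓; site Austin ✓ → eligible.
Childcare Subsidy — service 292 days ≥ 2 months (≈60 days) ✓; age 52 ≥ 25 ✓; 37 hrs/wk ≥ 24 ✓; dept Legal ✗ → not eligible.
Paid Parental Leave — status full-time ✓; service 292 days < 1 year (≈365 days) ✗ → not eligible.
Transit Subsidy — service 292 days ≥ 9 months (≈270 days) ✓; age 52 ≥ 21 ✓; site Austin ✗ (not Fresno, Denver, or Tulsa) → not eligible.

Dental Plan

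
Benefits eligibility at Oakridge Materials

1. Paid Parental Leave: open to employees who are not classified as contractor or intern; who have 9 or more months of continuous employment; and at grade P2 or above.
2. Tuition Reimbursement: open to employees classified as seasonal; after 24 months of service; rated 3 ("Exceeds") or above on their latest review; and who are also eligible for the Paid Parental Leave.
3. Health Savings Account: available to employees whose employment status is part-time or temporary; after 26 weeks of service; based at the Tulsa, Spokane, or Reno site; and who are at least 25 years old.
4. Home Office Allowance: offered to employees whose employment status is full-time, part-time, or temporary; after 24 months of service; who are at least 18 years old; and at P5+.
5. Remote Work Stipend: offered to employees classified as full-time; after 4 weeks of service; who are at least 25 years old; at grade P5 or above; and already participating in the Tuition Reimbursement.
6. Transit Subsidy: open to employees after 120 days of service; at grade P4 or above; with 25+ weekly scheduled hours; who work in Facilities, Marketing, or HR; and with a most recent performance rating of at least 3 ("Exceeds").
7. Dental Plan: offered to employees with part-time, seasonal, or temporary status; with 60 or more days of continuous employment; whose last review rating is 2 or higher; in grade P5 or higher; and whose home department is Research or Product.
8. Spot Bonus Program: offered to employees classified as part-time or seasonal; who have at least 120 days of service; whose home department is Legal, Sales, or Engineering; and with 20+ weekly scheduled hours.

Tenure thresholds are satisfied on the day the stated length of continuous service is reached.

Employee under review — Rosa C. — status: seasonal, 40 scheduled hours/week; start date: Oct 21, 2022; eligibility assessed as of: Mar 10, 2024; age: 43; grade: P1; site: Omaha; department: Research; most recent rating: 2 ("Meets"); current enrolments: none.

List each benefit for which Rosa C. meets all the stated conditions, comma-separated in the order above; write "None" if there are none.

Service from Oct 21, 2022 to Mar 10, 2024: 506 days.
Paid Parental Leave — status seasonal ✓ (not excluded); service 506 days ≥ 9 months (≈270 days) ✓; grade P1 < P2 ✗ → not eligible.
Tuition Reimbursement — status seasonal ✓; service 506 days < 24 months (≈720 days) ✗ → not eligible.
Health Savings Account — status seasonal ✗ (requires part-time or temporary) → not eligible.
Home Office Allowance — status seasonal ✗ (requires full-time, part-time, or temporary) → not eligible.
Remote Work Stipend — status seasonal ✗ (requires full-time) → not eligible.
Transit Subsidy — service 506 days ≥ 120 days ✓; grade P1 < P4 ✗ → not eligible.
Dental Plan — status seasonal ✓; service 506 days ≥ 60 days ✓; rating 2 ≥ 2 ✓; grade P1 < P5 ✗ → not eligible.
Spot Bonus Program — status seasonal ✓; service 506 days ≥ 120 days ✓; dept Research ✗ → not eligible.

None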